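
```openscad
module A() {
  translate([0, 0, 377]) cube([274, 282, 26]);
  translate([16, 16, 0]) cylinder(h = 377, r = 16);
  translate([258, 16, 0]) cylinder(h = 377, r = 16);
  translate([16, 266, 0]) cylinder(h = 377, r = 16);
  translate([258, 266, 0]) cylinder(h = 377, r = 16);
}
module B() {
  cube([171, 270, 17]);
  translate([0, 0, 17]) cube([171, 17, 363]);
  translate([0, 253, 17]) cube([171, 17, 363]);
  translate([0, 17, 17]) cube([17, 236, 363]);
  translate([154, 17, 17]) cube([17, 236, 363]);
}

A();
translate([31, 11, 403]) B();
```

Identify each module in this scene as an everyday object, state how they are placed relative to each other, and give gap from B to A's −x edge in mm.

A is a stool. B is an open box. The open box is on top of the stool. The gap from the open box to the stool's −x edge is 31 mm.

The open box's min-x is at 31; the stool's min-x is 0; gap = 31 mm.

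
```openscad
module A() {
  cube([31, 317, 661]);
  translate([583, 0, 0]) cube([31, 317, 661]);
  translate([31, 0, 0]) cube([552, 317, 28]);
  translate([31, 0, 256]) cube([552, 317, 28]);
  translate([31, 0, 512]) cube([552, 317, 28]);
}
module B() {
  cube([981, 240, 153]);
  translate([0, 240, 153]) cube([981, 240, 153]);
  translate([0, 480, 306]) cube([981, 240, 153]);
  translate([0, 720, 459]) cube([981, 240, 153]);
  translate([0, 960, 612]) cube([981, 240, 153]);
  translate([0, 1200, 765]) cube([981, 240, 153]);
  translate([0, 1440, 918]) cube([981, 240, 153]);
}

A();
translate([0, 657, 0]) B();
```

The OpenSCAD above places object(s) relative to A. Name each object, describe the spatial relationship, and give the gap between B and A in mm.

A is a bookshelf. B is a staircase. The staircase is on the floor beside the bookshelf on its +y side. The gap between the staircase and the bookshelf is 340 mm.

The staircase's nearest face is 340 mm from the bookshelf's +y face.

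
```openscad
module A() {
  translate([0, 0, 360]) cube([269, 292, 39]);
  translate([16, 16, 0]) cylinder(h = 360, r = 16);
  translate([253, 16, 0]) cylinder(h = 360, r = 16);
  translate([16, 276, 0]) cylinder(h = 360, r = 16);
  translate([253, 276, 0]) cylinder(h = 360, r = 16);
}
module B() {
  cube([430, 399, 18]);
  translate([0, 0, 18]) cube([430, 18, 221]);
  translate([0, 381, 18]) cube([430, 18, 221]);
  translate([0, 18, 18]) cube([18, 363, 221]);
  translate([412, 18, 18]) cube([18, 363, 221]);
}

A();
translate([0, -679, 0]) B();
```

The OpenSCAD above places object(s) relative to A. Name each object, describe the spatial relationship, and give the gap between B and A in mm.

A is a stool. B is an open box. The open box is on the floor beside the stool on its −y side. The gap between the open box and the stool is 280 mm.

The open box's nearest face is 280 mm from the stool's −y face.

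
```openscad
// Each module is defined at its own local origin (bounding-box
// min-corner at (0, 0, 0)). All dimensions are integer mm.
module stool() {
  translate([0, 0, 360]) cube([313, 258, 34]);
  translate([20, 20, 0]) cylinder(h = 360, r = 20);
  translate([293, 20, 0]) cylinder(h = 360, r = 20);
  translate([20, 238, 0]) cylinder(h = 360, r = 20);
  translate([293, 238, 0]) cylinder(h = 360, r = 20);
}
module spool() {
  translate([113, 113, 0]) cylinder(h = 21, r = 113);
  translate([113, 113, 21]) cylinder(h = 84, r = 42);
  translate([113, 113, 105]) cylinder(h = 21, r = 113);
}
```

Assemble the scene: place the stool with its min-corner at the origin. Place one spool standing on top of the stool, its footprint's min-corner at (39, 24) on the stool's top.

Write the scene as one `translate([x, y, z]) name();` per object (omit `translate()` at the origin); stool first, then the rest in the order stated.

stool();
translate([39, 24, 394]) spool();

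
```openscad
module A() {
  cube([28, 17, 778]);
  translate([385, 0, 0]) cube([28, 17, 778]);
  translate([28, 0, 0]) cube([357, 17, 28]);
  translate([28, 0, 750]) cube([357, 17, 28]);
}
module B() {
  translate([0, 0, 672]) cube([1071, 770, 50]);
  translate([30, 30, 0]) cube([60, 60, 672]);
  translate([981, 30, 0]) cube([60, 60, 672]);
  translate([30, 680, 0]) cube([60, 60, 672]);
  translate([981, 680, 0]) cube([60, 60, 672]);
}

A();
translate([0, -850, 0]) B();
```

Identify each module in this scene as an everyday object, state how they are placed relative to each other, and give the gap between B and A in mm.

A is a picture frame. B is a table. The table is on the floor beside the picture frame on its −y side. The gap between the table and the picture frame is 80 mm.

The table's nearest face is 80 mm from the picture frame's −y face.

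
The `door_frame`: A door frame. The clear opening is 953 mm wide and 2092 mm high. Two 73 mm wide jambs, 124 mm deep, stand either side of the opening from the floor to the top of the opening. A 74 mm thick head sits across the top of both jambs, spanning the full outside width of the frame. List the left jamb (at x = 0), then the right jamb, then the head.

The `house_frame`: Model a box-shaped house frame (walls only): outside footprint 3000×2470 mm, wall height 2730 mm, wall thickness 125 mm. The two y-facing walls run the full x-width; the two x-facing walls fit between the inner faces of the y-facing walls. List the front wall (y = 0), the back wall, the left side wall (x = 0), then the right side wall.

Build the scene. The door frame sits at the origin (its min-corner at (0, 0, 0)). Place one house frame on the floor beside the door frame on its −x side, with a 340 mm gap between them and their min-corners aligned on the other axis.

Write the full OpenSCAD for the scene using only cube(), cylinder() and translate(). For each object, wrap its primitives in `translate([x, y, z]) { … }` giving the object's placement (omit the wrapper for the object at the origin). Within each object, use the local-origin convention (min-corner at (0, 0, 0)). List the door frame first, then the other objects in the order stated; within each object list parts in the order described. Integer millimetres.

cube([73, 124, 2092]);
translate([1026, 0, 0]) cube([73, 124, 2092]);
translate([0, 0, 2092]) cube([1099, 124, 74]);
translate([-3340, 0, 0]) {
  cube([3000, 125, 2730]);
  translate([0, 2345, 0]) cube([3000, 125, 2730]);
  translate([0, 125, 0]) cube([125, 2220, 2730]);
  translate([2875, 125, 0]) cube([125, 2220, 2730]);
}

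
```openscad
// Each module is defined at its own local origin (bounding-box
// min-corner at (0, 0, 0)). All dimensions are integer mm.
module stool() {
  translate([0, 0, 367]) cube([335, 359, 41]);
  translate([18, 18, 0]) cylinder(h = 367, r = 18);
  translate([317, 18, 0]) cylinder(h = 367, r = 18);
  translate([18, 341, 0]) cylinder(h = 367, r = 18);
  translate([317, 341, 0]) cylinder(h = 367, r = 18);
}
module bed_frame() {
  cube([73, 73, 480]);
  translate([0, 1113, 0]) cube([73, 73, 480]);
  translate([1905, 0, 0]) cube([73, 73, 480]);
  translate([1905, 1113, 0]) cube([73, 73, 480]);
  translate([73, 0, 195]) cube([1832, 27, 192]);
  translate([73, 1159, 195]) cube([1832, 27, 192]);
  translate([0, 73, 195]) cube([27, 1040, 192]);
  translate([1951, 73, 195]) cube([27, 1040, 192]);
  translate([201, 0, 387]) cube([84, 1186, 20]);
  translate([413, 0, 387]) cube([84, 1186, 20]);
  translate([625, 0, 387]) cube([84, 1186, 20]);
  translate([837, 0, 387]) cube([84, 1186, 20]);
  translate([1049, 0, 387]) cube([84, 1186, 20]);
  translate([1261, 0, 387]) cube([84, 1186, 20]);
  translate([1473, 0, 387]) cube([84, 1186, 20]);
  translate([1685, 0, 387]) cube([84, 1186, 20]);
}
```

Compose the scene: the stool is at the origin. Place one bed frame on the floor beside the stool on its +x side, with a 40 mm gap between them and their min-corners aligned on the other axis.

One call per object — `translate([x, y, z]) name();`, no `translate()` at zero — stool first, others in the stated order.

stool();
translate([375, 0, 0]) bed_frame();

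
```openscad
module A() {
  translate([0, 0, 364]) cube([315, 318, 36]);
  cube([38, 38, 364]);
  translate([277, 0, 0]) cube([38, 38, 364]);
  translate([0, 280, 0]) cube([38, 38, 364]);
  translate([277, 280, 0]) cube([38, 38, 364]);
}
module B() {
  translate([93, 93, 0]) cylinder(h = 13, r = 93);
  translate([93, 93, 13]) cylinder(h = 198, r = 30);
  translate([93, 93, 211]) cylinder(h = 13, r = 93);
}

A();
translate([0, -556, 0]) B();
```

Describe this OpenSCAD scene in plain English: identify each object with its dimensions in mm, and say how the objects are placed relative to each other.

A is a four-legged stool. The seat is a 315×318×36 mm slab whose top surface is at z = 400 mm; four square legs, each 38×38 mm in cross-section, run from the floor (z = 0) to the underside of the seat, each flush with a corner of the seat.

B is a spool: two coaxial disc flanges of radius 93 mm and thickness 13 mm, joined by a core cylinder of radius 30 mm and height 198 mm. The lower flange rests on z = 0 and the three cylinders share a vertical axis.

The spool is on the floor beside the stool on its −y side.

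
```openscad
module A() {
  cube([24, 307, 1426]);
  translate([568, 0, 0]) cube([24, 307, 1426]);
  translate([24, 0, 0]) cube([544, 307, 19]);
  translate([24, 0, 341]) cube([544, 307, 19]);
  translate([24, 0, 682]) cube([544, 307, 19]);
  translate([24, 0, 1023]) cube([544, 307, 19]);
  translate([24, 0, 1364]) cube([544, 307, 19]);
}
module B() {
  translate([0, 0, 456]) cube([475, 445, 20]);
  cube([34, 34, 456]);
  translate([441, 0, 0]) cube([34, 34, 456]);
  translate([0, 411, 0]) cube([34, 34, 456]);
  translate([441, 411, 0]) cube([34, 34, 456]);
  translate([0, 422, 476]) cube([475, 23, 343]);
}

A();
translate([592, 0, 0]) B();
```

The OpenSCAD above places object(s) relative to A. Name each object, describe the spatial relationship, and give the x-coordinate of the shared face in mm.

A is a bookshelf. B is a chair. The chair is against the bookshelf's +x side, with their −y faces flush. The x-coordinate of the shared face is 592 mm.

The bookshelf's +x face and the chair's −x face are both at x = 592 mm.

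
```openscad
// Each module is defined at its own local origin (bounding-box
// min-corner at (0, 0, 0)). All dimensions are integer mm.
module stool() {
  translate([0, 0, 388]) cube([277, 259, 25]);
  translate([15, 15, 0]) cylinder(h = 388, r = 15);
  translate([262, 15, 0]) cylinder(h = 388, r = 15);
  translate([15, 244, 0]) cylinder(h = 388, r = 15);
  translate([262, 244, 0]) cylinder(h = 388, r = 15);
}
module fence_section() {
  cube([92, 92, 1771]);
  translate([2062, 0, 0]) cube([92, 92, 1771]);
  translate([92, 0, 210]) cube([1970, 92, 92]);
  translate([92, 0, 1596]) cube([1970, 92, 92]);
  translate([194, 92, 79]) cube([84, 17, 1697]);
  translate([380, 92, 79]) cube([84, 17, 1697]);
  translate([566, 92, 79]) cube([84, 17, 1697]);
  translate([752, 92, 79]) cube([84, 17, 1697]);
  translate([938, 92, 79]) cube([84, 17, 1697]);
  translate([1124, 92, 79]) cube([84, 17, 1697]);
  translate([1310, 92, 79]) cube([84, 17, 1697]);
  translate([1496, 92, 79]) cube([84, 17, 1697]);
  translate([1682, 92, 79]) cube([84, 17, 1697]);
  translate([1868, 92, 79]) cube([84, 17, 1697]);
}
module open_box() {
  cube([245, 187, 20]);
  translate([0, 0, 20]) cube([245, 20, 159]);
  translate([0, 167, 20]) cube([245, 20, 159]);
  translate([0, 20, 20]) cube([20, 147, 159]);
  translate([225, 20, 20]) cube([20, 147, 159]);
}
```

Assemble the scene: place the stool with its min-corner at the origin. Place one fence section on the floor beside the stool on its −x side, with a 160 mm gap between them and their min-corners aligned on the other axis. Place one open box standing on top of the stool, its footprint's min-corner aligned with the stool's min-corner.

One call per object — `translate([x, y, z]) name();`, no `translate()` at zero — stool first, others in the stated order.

stool();
translate([-2314, 0, 0]) fence_section();
translate([0, 0, 413]) open_box();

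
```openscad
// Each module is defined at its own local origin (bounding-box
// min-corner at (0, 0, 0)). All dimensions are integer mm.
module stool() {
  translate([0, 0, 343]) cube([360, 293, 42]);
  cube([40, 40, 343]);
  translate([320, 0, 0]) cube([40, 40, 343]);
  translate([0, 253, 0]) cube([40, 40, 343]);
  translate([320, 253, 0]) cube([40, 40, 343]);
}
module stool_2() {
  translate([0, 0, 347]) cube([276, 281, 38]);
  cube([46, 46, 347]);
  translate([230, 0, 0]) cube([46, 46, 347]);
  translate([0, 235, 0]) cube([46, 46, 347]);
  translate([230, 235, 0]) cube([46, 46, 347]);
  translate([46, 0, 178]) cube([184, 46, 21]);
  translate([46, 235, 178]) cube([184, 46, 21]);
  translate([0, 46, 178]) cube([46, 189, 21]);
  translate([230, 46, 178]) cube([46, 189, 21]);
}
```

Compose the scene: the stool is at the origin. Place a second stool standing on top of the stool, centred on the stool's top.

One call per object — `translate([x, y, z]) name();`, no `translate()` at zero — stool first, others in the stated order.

stool();
translate([42, 6, 385]) stool_2();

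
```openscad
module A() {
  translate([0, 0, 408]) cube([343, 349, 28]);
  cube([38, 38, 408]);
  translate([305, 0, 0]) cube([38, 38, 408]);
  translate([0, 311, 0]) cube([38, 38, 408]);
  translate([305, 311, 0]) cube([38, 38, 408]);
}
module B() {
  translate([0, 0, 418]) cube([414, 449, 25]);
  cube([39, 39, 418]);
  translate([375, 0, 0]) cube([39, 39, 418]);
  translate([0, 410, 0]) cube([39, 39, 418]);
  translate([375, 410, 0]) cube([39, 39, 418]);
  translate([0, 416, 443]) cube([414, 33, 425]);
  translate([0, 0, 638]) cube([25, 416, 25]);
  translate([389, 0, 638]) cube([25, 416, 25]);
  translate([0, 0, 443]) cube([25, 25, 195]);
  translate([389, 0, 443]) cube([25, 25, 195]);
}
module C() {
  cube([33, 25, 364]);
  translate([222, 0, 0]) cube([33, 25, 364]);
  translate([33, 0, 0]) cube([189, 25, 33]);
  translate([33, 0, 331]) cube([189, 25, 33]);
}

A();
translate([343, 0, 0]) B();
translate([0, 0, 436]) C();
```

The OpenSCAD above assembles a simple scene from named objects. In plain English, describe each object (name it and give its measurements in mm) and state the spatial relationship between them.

A is a four-legged stool. The seat is 343×349 mm, 28 mm thick, top at z = 436 mm. It stands on four square legs, each 38×38 mm in cross-section, from z = 0 to the seat underside, each flush with a corner of the seat.

B is a chair: 414×449 mm seat, 25 mm thick, top at z = 443 mm, on four 39 mm square corner legs flush with the seat edges. A 33 mm thick backrest slab spans the full seat width, extending 425 mm above the seat top, its back face flush with the seat's +y edge. Two armrests of 25×25 mm section run along each side from the seat's front edge to the front of the backrest, top faces 220 mm above the seat top and outer faces flush with the seat's x-edges; a 25×25 mm post under the front of each armrest stands on the seat at the front corner.

C is a rectangular picture frame lying in the x–z plane (depth along y). The opening is 189 mm wide (x) by 298 mm tall (z), surrounded by a border 33 mm wide on all four sides. The frame is 25 mm deep and is made of two full-height vertical stiles with two horizontal rails fitted between them.

The chair is against the stool's +x side, with their −y faces flush. The picture frame is on top of the stool.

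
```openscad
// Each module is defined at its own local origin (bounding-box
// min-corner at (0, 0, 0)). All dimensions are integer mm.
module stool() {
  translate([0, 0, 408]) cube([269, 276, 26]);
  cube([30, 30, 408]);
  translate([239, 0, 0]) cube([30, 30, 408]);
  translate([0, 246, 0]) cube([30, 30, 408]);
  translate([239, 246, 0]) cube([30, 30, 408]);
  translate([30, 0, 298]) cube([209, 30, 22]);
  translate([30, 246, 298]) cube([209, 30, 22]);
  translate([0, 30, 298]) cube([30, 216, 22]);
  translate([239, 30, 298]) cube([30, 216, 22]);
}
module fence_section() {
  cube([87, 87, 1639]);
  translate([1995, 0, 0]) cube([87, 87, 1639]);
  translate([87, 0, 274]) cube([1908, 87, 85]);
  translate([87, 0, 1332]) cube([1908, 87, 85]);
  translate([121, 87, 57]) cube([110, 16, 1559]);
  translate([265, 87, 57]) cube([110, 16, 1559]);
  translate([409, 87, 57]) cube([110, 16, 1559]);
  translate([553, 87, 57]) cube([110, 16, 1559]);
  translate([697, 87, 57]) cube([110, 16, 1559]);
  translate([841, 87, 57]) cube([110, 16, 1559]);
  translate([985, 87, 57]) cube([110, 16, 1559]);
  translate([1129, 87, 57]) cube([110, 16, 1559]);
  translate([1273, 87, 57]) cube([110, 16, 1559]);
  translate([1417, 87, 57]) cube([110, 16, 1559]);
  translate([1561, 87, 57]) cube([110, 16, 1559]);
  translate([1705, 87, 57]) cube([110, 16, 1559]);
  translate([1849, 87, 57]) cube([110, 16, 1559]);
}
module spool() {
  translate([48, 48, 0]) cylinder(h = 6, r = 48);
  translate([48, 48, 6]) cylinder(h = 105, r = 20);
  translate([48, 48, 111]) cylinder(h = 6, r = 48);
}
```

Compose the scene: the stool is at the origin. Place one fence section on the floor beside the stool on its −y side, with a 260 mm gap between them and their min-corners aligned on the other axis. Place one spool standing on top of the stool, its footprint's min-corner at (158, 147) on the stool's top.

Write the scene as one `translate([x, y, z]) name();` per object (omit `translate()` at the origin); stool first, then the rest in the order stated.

stool();
translate([0, -363, 0]) fence_section();
translate([158, 147, 434]) spool();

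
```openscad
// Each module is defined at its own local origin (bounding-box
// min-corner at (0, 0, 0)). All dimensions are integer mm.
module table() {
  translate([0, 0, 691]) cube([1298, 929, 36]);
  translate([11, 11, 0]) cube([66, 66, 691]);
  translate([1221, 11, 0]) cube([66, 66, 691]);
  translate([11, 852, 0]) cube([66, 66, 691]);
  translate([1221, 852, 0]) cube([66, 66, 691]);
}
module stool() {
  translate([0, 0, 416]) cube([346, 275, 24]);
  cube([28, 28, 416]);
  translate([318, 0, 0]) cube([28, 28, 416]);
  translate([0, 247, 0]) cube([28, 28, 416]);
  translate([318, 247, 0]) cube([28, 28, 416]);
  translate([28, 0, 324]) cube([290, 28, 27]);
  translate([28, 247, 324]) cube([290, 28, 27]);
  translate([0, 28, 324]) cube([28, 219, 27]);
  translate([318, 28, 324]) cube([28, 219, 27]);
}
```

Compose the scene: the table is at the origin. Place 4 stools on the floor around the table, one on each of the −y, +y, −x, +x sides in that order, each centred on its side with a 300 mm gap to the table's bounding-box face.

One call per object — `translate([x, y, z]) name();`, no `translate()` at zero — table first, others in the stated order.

table();
translate([476, -575, 0]) stool();
translate([476, 1229, 0]) stool();
translate([-646, 327, 0]) stool();
translate([1598, 327, 0]) stool();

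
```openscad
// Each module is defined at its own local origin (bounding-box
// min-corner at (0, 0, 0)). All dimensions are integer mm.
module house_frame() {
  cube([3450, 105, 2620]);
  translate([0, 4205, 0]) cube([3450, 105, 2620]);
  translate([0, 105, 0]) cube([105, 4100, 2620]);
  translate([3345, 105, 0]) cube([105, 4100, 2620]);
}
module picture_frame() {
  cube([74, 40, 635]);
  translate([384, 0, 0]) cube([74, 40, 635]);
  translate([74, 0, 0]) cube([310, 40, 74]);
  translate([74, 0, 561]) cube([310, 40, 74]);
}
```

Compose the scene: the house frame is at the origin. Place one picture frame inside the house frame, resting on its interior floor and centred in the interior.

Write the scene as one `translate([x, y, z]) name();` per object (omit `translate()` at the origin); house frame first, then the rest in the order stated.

house_frame();
translate([1496, 2135, 0]) picture_frame();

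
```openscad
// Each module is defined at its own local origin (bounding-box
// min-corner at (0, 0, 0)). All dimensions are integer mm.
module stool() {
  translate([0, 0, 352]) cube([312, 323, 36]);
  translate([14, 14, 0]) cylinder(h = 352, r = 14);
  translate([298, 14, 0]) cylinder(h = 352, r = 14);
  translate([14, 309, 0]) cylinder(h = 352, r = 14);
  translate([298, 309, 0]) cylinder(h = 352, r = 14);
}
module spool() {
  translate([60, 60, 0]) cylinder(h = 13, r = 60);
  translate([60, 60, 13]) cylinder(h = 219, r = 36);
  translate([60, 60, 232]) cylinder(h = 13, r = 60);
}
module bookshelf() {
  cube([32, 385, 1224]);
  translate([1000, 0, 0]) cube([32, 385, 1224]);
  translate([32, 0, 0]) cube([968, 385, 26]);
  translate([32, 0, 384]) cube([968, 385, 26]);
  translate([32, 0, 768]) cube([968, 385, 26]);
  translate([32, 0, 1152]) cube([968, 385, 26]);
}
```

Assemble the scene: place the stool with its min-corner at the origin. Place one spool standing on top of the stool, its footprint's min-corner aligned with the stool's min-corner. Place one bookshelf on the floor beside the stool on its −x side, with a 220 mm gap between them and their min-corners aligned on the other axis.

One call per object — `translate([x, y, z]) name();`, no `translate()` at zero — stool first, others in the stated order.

stool();
translate([0, 0, 388]) spool();
translate([-1252, 0, 0]) bookshelf();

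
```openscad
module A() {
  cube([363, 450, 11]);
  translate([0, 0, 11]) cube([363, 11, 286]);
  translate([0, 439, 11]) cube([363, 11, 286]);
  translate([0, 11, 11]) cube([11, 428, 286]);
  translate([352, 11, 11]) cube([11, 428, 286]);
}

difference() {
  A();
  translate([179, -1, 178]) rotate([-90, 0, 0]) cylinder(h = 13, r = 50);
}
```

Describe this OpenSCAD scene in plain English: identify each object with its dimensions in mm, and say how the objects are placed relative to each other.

A is an open-topped rectangular box: outside dimensions 363×450×297 mm, with a uniform wall and base thickness of 11 mm. The base is a full 363×450 slab on the floor; four walls sit on top of the base. The front and back walls (the −y and +y sides) span the full width; the two side walls fit between them.

The open box has a circular hole of radius 50 mm through its front wall, centred at (x = 179, z = 178).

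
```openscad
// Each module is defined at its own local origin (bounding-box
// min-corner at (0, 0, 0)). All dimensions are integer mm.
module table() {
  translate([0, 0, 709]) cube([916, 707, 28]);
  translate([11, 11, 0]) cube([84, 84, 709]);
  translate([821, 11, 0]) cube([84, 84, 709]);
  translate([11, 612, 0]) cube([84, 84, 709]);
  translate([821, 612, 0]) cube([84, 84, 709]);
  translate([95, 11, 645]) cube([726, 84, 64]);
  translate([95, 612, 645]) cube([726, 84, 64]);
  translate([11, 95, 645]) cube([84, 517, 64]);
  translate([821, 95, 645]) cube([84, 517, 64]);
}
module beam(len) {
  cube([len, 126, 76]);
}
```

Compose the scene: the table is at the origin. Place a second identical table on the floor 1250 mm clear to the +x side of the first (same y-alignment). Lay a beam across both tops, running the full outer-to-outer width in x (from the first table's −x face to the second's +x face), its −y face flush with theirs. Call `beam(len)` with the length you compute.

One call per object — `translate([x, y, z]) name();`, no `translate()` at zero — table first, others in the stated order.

table();
translate([2166, 0, 0]) table();
translate([0, 0, 737]) beam(3082);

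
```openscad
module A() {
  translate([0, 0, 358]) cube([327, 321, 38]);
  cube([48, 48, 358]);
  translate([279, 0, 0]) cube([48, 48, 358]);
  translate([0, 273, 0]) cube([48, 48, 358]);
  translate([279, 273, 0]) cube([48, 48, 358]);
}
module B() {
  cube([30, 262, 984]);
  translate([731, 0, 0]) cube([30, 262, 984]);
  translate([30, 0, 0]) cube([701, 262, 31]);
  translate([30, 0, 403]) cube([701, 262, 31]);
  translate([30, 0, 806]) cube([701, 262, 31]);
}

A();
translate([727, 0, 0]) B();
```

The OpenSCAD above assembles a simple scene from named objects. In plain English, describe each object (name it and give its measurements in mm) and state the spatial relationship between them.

A is a four-legged stool. The seat is 327×321 mm, 38 mm thick, top at z = 396 mm. It stands on four square legs, each 48×48 mm in cross-section, from z = 0 to the seat underside, each flush with a corner of the seat.

B is a bookshelf 761 mm wide overall, 262 mm deep and 984 mm tall. The two sides are 30 mm thick vertical panels. 3 horizontal shelves of 31 mm thickness span between the inner faces of the sides; the lowest shelf sits on the floor and shelves are stacked with a clear vertical gap of 372 mm between each pair.

The bookshelf is on the floor beside the stool on its +x side.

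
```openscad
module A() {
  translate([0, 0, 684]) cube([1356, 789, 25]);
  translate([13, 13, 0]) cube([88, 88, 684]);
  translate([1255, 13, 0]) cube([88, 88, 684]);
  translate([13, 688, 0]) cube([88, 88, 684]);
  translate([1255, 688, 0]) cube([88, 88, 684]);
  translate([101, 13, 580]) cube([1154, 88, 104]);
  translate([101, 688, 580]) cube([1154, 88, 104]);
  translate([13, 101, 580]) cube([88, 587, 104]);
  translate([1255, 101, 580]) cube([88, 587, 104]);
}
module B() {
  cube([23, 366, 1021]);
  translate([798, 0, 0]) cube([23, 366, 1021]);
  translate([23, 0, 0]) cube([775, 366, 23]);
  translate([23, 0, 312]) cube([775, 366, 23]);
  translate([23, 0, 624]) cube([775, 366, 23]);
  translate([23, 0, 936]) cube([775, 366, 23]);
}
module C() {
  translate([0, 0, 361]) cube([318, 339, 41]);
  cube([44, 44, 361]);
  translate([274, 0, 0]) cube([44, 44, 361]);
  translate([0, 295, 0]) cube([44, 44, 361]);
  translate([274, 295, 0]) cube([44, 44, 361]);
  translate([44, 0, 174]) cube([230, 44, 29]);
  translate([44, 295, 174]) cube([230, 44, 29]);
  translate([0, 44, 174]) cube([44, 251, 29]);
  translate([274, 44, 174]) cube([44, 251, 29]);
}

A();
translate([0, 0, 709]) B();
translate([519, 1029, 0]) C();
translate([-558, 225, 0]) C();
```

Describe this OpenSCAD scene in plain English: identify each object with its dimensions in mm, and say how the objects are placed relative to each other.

A is a table: top 1356 mm (x) × 789 mm (y), 25 mm thick, upper face at z = 709 mm, on four 88×88 mm square legs, each inset 13 mm from the nearest pair of top edges, running from z = 0 to the bottom of the top. Four apron rails, 88 mm thick and 104 mm tall, run between adjacent legs with their top edges flush with the underside of the top and their outer faces flush with the legs' outer faces.

B is an open bookshelf. Two side panels, each 23 mm thick, 366 mm deep and 1021 mm tall, stand 821 mm apart (outside-to-outside). Between them sit 4 shelves, each 23 mm thick and 366 mm deep, spanning the full gap between the sides. The bottom shelf rests on the floor (its underside at z = 0) and the clear gap between one shelf's top and the next shelf's underside is 289 mm.

C is a four-legged stool. The seat is 318×339 mm, 41 mm thick, top at z = 402 mm. It stands on four square legs, each 44×44 mm in cross-section, from z = 0 to the seat underside, each flush with a corner of the seat. Four stretchers, 44 mm wide and 29 mm tall, connect adjacent legs with their undersides at z = 174 mm, each running between the inner faces of the legs it joins and aligned with the legs' outer faces on the other axis.

The bookshelf is on top of the table. Two stools sit around the table at the +y, −x sides.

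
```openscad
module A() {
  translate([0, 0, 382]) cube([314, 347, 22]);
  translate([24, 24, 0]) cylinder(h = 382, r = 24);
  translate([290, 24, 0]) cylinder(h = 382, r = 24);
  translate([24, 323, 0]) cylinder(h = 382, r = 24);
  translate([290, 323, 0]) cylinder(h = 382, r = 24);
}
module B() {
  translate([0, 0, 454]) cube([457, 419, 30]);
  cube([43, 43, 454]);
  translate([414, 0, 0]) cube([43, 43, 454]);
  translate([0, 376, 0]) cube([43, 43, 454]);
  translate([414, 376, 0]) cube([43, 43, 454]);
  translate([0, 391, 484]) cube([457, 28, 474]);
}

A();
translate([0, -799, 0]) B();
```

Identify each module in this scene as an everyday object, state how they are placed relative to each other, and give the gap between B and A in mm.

The chair's nearest face is 380 mm from the stool's −y face.

A is a stool. B is a chair. The chair is on the floor beside the stool on its −y side. The gap between the chair and the stool is 380 mm.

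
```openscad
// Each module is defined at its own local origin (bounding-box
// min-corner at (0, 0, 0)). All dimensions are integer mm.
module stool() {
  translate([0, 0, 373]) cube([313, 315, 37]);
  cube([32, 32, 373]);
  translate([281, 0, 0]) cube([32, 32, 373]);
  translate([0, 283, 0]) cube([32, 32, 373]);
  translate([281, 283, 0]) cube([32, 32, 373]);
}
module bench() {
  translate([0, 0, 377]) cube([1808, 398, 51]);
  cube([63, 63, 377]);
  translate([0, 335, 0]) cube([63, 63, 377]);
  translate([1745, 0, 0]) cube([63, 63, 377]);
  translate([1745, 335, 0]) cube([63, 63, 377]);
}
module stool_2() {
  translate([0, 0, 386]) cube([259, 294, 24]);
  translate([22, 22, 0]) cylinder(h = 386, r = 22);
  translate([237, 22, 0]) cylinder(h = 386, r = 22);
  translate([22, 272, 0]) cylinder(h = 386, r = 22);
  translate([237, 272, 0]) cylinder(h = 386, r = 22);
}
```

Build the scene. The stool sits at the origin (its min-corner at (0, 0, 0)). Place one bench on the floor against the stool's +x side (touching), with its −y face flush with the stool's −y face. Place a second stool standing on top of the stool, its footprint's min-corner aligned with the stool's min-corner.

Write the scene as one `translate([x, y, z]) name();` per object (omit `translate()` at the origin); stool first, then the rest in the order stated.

stool();
translate([313, 0, 0]) bench();
translate([0, 0, 410]) stool_2();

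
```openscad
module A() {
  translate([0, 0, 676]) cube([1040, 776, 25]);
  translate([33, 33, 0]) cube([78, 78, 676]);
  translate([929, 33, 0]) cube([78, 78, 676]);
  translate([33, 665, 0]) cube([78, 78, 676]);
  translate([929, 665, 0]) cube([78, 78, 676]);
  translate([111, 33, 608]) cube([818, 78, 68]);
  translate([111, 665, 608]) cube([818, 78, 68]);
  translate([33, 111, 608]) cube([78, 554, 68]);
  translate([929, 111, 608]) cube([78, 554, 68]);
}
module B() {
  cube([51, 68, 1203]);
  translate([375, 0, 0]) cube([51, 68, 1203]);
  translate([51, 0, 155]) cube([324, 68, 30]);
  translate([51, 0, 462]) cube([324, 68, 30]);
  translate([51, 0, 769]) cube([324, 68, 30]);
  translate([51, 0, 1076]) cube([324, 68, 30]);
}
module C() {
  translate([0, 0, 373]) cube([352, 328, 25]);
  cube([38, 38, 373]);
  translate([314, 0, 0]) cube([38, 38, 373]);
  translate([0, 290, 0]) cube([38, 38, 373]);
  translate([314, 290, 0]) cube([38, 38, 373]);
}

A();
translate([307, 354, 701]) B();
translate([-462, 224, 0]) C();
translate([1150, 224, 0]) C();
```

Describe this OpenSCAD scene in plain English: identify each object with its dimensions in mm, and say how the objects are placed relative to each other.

A is a table: top 1040 mm (x) × 776 mm (y), 25 mm thick, upper face at z = 701 mm, on four 78×78 mm square legs, each inset 33 mm from the nearest pair of top edges, running from z = 0 to the bottom of the top. Four apron rails, 78 mm thick and 68 mm tall, run between adjacent legs with their top edges flush with the underside of the top and their outer faces flush with the legs' outer faces.

B is a wooden ladder with two side rails of 51×68 mm section and 1203 mm height, set 426 mm apart overall. Between them run 4 rectangular rungs (68 mm deep, 30 mm thick), front faces flush with the rails' −y face. The bottom of the first rung is 155 mm above the floor and each subsequent rung is 307 mm higher than the one below.

C is a simple wooden stool: a rectangular seat 352 mm (x) by 328 mm (y), 25 mm thick, top face at z = 398 mm, on four square legs, each 38×38 mm in cross-section. The legs rest on z = 0, each flush with a corner of the seat.

The ladder is on top of the table, centred. Two stools sit around the table at the −x, +x sides.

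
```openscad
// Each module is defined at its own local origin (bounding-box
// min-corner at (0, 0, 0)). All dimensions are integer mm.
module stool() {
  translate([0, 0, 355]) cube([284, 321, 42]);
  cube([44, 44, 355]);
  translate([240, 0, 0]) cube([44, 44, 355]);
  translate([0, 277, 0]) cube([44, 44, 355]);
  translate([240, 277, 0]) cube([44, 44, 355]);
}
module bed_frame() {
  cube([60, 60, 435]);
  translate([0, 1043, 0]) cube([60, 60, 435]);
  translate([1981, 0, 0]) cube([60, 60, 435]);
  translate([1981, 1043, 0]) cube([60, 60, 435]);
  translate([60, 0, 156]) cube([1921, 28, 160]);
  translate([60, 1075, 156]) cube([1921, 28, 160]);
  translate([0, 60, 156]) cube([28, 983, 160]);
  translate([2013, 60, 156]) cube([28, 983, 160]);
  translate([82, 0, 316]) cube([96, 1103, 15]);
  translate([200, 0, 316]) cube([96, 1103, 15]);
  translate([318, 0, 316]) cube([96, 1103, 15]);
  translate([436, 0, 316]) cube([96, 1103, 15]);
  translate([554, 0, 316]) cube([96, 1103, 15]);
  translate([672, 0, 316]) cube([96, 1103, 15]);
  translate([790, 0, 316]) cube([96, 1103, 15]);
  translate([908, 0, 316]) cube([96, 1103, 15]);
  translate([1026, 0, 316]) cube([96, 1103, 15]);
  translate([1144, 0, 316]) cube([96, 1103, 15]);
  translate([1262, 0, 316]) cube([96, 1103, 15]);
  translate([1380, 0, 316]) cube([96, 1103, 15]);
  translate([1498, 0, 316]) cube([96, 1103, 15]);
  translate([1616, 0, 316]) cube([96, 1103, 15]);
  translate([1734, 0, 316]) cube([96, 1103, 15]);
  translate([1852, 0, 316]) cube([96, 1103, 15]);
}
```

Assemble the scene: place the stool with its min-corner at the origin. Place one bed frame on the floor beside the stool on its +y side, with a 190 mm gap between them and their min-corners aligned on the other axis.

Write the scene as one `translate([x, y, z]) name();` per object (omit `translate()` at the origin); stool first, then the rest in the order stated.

stool();
translate([0, 511, 0]) bed_frame();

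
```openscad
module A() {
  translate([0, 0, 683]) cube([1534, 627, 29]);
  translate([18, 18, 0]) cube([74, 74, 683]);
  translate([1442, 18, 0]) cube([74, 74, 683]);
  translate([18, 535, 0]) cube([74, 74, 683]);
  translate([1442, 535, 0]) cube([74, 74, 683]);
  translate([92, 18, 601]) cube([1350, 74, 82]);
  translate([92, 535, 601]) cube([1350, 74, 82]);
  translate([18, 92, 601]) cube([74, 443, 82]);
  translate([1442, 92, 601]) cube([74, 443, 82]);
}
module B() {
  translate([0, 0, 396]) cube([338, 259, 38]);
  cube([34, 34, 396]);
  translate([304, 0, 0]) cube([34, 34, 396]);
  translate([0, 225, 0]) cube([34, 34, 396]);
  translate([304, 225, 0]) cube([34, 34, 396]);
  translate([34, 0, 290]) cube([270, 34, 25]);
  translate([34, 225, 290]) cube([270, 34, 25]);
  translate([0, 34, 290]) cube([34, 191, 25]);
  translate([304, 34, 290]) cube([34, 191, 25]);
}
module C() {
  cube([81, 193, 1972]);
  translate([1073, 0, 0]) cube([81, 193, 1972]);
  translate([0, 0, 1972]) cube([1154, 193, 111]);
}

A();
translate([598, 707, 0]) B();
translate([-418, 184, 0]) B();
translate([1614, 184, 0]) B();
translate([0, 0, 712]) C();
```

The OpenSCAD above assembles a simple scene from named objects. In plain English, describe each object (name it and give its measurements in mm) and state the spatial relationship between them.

A is a rectangular dining table. The top is 1534×627×29 mm with its upper surface at z = 712 mm. It stands on four 74×74 mm square legs, each inset 18 mm from the nearest pair of top edges, running from the floor to the underside of the top. Four apron rails, 74 mm thick and 82 mm tall, run between adjacent legs with their top edges flush with the underside of the top and their outer faces flush with the legs' outer faces.

B is a four-legged stool. The seat is 338×259 mm, 38 mm thick, top at z = 434 mm. It stands on four square legs, each 34×34 mm in cross-section, from z = 0 to the seat underside, each flush with a corner of the seat. Four stretchers, 34 mm wide and 25 mm tall, connect adjacent legs with their undersides at z = 290 mm, each running between the inner faces of the legs it joins and aligned with the legs' outer faces on the other axis.

C is a rectangular door frame: two vertical jambs of 81×193 mm section, 1972 mm tall, with a clear opening 992 mm wide between their inner faces. A header 111 mm tall and 193 mm deep lies on top of the jambs and spans the full outside width.

Three stools sit around the table at the +y, −x, +x sides. The door frame is on top of the table.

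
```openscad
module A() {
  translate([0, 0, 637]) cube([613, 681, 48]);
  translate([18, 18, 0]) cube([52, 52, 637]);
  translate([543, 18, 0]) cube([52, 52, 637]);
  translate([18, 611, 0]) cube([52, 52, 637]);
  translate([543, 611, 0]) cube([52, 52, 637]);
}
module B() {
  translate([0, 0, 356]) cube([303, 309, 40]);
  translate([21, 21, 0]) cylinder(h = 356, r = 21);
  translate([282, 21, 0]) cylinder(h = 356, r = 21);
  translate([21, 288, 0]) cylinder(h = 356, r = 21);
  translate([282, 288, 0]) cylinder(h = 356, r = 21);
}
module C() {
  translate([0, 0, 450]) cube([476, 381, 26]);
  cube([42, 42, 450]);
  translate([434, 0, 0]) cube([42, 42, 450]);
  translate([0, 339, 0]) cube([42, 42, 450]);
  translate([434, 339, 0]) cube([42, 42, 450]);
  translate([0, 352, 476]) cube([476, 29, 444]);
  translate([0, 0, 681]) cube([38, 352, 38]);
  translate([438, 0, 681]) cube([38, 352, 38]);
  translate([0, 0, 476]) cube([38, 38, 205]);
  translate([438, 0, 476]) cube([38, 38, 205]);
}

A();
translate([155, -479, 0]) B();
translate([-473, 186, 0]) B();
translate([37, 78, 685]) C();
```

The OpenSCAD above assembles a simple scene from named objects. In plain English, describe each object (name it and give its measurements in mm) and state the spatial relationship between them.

A is a table with a 613×681 mm rectangular top, 48 mm thick, top surface at z = 685 mm, supported by four 52×52 mm square legs, each inset 18 mm from the nearest pair of top edges, running from the floor.

B is a four-legged stool. The seat is 303×309 mm, 40 mm thick, top at z = 396 mm. It stands on four round legs, each 42 mm in diameter, from z = 0 to the seat underside, each leg's axis is inset half a diameter from the nearest pair of seat edges (so the leg's bounding box is flush with the corner).

C is a chair. The seat is a 476×381×26 mm slab with its top at z = 476 mm, on four 42×42 mm corner legs (flush with the seat edges, standing on z = 0). A flat backrest 29 mm thick, 444 mm tall, spans the full seat width and rises from the seat top along its +y edge, rear face flush with the rear of the seat. Two armrests of 38×38 mm section run along each side from the seat's front edge to the front of the backrest, top faces 243 mm above the seat top and outer faces flush with the seat's x-edges; a 38×38 mm post under the front of each armrest stands on the seat at the front corner.

Two stools sit around the table at the −y, −x sides. The chair is on top of the table.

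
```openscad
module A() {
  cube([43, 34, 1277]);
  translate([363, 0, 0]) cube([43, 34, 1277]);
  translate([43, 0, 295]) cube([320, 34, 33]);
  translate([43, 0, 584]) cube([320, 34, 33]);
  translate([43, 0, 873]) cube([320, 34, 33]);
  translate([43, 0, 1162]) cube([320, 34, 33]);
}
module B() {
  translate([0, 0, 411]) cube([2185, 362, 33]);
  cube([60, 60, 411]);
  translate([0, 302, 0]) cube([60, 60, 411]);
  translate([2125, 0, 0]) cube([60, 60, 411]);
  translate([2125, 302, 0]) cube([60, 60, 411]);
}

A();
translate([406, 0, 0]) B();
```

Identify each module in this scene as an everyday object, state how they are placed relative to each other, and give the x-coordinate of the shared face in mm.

A is a ladder. B is a bench. The bench is against the ladder's +x side, with their −y faces flush. The x-coordinate of the shared face is 406 mm.

The ladder's +x face and the bench's −x face are both at x = 406 mm.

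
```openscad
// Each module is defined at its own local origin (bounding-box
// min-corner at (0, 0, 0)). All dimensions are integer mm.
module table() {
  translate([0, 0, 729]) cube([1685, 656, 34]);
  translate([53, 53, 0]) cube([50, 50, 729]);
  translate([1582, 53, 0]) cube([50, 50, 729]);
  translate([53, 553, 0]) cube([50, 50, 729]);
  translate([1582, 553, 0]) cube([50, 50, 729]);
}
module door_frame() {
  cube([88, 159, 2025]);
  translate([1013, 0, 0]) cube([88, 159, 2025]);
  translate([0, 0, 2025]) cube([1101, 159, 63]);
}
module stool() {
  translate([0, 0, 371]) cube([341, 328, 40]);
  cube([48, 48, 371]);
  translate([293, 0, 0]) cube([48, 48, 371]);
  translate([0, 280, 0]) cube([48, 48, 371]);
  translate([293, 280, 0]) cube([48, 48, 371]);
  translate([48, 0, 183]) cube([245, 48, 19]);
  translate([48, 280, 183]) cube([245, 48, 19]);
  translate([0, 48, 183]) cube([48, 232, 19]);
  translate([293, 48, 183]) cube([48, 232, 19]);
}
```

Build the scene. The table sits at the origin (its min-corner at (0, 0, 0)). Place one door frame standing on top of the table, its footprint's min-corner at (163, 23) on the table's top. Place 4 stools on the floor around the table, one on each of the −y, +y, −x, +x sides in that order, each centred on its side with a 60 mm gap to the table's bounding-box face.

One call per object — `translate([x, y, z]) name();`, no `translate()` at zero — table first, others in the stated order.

table();
translate([163, 23, 763]) door_frame();
translate([672, -388, 0]) stool();
translate([672, 716, 0]) stool();
translate([-401, 164, 0]) stool();
translate([1745, 164, 0]) stool();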